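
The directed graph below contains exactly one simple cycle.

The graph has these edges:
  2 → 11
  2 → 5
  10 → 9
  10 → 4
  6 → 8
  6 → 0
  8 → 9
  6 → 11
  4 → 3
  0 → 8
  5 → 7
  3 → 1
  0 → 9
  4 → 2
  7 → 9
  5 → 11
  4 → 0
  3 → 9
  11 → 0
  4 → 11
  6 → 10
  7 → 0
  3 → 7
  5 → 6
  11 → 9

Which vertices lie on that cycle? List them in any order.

DFS with gray/black marking from 4:
4 gray
  11 gray
    9 gray
    9 black
    0 gray
      8 gray
        8→9: 9 black — skip
      8 black
      0→9: 9 black — skip
    0 black
  11 black
  2 gray
    5 gray
      7 gray
        7→9: 9 black — skip
        7→0: 0 black — skip
      7 black
      6 gray
        6→8: 8 black — skip
        6→11: 11 black — skip
        10 gray
          10→9: 9 black — skip
          10→4: 4 is gray → back edge
Back edge closes the cycle 4 → 2 → 5 → 6 → 10 → 4; its vertices are {2, 4, 5, 6, 10}.

2, 4, 5, 6, 10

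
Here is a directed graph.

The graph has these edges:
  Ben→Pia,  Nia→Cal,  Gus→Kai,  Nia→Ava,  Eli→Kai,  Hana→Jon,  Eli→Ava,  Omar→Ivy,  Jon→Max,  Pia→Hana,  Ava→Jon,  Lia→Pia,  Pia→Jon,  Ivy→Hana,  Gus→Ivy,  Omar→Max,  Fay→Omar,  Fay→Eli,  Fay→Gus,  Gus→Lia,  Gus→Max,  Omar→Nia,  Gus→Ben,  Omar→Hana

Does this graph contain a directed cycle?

No

DFS with white/gray/black marking, starting from Hana:
Hana gray
  Jon gray
    Max gray
    Max black
  Jon black
Hana black
Cal gray
Cal black
Gus gray
  Ivy gray
    Ivy→Hana: Hana black — skip
  Ivy black
  Gus→Max: Max black — skip
  Lia gray
    Pia gray
      Pia→Hana: Hana black — skip
      Pia→Jon: Jon black — skip
    Pia black
  Lia black
  Kai gray
  Kai black
  Ben gray
    Ben→Pia: Pia black — skip
  Ben black
Gus black
Ava gray
  Ava→Jon: Jon black — skip
Ava black
Eli gray
  Eli→Kai: Kai black — skip
  Eli→Ava: Ava black — skip
Eli black
Nia gray
  Nia→Ava: Ava black — skip
  Nia→Cal: Cal black — skip
Nia black
Omar gray
  Omar→Ivy: Ivy black — skip
  Omar→Max: Max black — skip
  Omar→Hana: Hana black — skip
  Omar→Nia: Nia black — skip
Omar black
Fay gray
  Fay→Gus: Gus black — skip
  Fay→Omar: Omar black — skip
  Fay→Eli: Eli black — skip
Fay black
Every edge goes to a white or black vertex — no back edge, so the graph is acyclic.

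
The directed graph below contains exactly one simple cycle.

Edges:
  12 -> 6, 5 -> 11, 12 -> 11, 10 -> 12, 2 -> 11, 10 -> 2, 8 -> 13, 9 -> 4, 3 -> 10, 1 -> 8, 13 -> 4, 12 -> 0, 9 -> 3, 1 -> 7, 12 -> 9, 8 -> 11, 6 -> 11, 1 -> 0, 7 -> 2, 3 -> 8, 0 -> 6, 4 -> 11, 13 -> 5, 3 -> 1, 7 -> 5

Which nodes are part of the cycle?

3, 9, 10, 12

DFS with gray/black marking from 3:
3 gray
  10 gray
    2 gray
      11 gray
      11 black
    2 black
    12 gray
      9 gray
        4 gray
          4→11: 11 black — skip
        4 black
        9→3: 3 is gray → back edge
Back edge closes the cycle 3 → 10 → 12 → 9 → 3; its vertices are {3, 9, 10, 12}.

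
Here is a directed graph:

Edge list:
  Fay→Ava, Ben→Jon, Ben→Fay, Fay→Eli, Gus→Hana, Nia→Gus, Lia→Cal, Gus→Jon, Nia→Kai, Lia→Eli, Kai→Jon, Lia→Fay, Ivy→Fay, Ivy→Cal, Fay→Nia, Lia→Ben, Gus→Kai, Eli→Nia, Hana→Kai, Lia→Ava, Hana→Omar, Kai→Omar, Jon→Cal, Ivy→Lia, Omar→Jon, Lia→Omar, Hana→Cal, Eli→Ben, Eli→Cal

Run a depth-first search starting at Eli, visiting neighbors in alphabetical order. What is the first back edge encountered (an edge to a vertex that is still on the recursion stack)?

DFS from Eli (visiting neighbors in alphabetical order); mark gray on enter, black on exit:
Eli gray
  Ben gray
    Fay gray
      Ava gray
      Ava black
      Fay→Eli: Eli is gray → back edge
First back edge: Fay → Eli.

Fay→Eli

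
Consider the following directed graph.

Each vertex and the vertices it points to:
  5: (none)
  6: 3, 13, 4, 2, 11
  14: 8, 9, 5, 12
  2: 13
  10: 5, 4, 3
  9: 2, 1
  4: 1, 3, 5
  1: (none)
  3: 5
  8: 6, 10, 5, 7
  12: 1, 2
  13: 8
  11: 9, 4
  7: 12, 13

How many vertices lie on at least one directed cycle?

8

A vertex is on a directed cycle iff it belongs to a strongly connected component of size ≥ 2 (or has a self-loop).
The vertices on cycles are {2, 6, 7, 8, 9, 11, 12, 13} — 8 in total.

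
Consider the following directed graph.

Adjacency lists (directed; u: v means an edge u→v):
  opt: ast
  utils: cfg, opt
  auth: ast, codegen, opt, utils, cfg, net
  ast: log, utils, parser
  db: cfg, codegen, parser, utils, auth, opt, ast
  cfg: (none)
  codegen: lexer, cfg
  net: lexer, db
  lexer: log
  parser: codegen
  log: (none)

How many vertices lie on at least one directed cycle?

A vertex is on a directed cycle iff it belongs to a strongly connected component of size ≥ 2 (or has a self-loop).
The vertices on cycles are {db, ast, net, opt, auth, utils} — 6 in total.

6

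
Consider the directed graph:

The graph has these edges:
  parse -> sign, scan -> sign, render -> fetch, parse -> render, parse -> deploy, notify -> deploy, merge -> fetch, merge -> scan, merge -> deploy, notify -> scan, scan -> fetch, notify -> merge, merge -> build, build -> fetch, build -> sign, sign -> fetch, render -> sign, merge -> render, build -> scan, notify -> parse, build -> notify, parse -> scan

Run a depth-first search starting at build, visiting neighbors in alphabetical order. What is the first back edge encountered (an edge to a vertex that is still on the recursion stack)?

merge→build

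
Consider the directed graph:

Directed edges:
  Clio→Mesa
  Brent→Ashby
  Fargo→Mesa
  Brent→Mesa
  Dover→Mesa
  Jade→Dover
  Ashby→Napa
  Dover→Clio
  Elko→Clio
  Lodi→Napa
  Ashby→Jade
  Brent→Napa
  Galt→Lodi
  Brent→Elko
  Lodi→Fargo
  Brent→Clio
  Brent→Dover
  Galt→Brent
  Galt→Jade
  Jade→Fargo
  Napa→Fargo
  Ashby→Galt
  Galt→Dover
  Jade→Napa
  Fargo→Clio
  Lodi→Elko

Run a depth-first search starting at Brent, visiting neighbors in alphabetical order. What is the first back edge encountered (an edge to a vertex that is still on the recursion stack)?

DFS from Brent (visiting neighbors in alphabetical order); mark gray on enter, black on exit:
Brent gray
  Ashby gray
    Galt gray
      Galt→Brent: Brent is gray → back edge
First back edge: Galt → Brent.

Galt->Brent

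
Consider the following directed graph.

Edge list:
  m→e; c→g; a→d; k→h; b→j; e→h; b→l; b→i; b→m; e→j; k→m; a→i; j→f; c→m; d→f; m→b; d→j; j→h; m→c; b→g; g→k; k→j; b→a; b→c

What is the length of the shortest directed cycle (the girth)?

2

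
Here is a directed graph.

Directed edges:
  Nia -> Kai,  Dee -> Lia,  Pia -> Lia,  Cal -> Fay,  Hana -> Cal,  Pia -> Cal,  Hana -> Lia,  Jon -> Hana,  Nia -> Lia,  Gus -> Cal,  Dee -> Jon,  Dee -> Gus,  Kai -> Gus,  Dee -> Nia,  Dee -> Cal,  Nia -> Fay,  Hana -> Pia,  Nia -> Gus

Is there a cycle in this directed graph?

DFS with white/gray/black marking, starting from Kai:
Kai gray
  Gus gray
    Cal gray
      Fay gray
      Fay black
    Cal black
  Gus black
Kai black
Pia gray
  Lia gray
  Lia black
  Pia→Cal: Cal black — skip
Pia black
Jon gray
  Hana gray
    Hana→Cal: Cal black — skip
    Hana→Pia: Pia black — skip
    Hana→Lia: Lia black — skip
  Hana black
Jon black
Nia gray
  Nia→Gus: Gus black — skip
  Nia→Fay: Fay black — skip
  Nia→Kai: Kai black — skip
  Nia→Lia: Lia black — skip
Nia black
Dee gray
  Dee→Lia: Lia black — skip
  Dee→Cal: Cal black — skip
  Dee→Jon: Jon black — skip
  Dee→Nia: Nia black — skip
  Dee→Gus: Gus black — skip
Dee black
Every edge goes to a white or black vertex — no back edge, so the graph is acyclic.

No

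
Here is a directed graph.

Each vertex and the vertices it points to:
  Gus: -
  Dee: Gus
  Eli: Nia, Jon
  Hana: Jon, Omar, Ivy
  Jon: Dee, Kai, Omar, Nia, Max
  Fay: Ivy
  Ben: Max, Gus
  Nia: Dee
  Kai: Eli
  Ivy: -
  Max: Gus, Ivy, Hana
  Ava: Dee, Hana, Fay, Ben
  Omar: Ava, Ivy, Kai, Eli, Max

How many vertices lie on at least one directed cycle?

8

A vertex is on a directed cycle iff it belongs to a strongly connected component of size ≥ 2 (or has a self-loop).
The vertices on cycles are {Ava, Ben, Eli, Jon, Kai, Max, Hana, Omar} — 8 in total.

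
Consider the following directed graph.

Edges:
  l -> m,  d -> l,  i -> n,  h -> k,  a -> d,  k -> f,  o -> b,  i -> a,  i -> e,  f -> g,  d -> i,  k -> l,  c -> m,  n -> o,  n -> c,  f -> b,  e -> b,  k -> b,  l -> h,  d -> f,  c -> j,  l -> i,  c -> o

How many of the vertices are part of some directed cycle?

6

A vertex is on a directed cycle iff it belongs to a strongly connected component of size ≥ 2 (or has a self-loop).
The vertices on cycles are {a, d, h, i, k, l} — 6 in total.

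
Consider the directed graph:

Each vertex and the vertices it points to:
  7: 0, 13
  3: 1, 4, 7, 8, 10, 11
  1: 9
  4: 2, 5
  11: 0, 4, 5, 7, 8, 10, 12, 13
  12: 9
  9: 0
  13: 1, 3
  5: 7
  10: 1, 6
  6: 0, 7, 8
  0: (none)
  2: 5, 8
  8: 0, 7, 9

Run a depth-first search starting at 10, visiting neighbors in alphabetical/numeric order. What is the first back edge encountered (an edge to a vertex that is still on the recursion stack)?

DFS from 10 (visiting neighbors in alphabetical/numeric order); mark gray on enter, black on exit:
10 gray
  1 gray
    9 gray
      0 gray
      0 black
    9 black
  1 black
  6 gray
    6→0: 0 black — skip
    7 gray
      7→0: 0 black — skip
      13 gray
        13→1: 1 black — skip
        3 gray
          3→1: 1 black — skip
          4 gray
            2 gray
              5 gray
                5→7: 7 is gray → back edge
First back edge: 5 → 7.

5->7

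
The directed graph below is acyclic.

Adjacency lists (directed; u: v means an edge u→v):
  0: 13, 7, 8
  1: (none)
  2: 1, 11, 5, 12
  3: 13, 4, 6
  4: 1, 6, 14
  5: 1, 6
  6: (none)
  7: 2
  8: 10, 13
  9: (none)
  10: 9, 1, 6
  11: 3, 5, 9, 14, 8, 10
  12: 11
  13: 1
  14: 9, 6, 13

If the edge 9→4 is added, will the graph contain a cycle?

Yes

Adding 9→4 creates a cycle iff 4 can already reach 9.
Path from 4: 4 → 14 → 9.
So 4 → … → 9 → 4 is a cycle.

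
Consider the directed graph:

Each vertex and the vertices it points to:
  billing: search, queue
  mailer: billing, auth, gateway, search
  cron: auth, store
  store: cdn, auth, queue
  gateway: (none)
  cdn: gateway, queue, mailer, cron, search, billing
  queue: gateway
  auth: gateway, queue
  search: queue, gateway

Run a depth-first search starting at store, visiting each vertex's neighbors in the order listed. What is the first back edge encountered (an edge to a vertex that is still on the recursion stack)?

DFS from store (visiting each vertex's neighbors in the order listed); mark gray on enter, black on exit:
store gray
  cdn gray
    gateway gray
    gateway black
    queue gray
      queue→gateway: gateway black — skip
    queue black
    mailer gray
      billing gray
        search gray
          search→queue: queue black — skip
          search→gateway: gateway black — skip
        search black
        billing→queue: queue black — skip
      billing black
      auth gray
        auth→gateway: gateway black — skip
        auth→queue: queue black — skip
      auth black
      mailer→gateway: gateway black — skip
      mailer→search: search black — skip
    mailer black
    cron gray
      cron→auth: auth black — skip
      cron→store: store is gray → back edge
First back edge: cron → store.

cron->store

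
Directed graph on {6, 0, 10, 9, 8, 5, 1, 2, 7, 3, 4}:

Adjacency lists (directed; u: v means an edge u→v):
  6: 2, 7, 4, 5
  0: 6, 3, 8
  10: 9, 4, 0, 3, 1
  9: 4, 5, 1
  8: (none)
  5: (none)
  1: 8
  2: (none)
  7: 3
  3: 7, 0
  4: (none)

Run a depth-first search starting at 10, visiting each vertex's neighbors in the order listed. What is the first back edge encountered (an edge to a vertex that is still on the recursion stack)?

3->7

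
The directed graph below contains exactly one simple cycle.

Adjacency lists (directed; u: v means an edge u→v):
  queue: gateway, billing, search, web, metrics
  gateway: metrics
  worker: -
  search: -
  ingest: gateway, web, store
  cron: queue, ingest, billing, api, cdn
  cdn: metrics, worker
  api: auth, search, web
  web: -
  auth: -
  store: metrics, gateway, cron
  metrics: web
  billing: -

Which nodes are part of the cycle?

DFS with gray/black marking from cron:
cron gray
  queue gray
    gateway gray
      metrics gray
        web gray
        web black
      metrics black
    gateway black
    billing gray
    billing black
    search gray
    search black
    queue→web: web black — skip
    queue→metrics: metrics black — skip
  queue black
  ingest gray
    ingest→gateway: gateway black — skip
    ingest→web: web black — skip
    store gray
      store→metrics: metrics black — skip
      store→gateway: gateway black — skip
      store→cron: cron is gray → back edge
Back edge closes the cycle cron → ingest → store → cron; its vertices are {cron, store, ingest}.

cron, store, ingest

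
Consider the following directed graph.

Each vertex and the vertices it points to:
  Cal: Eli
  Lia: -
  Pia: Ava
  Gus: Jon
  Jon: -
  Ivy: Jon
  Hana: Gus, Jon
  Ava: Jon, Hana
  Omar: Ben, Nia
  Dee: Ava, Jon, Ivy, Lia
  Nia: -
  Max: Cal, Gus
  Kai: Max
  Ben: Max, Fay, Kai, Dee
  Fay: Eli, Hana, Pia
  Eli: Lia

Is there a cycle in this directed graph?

DFS with white/gray/black marking, starting from Eli:
Eli gray
  Lia gray
  Lia black
Eli black
Cal gray
  Cal→Eli: Eli black — skip
Cal black
Pia gray
  Ava gray
    Jon gray
    Jon black
    Hana gray
      Gus gray
        Gus→Jon: Jon black — skip
      Gus black
      Hana→Jon: Jon black — skip
    Hana black
  Ava black
Pia black
Ivy gray
  Ivy→Jon: Jon black — skip
Ivy black
Omar gray
  Ben gray
    Max gray
      Max→Cal: Cal black — skip
      Max→Gus: Gus black — skip
    Max black
    Fay gray
      Fay→Eli: Eli black — skip
      Fay→Hana: Hana black — skip
      Fay→Pia: Pia black — skip
    Fay black
    Kai gray
      Kai→Max: Max black — skip
    Kai black
    Dee gray
      Dee→Ava: Ava black — skip
      Dee→Jon: Jon black — skip
      Dee→Ivy: Ivy black — skip
      Dee→Lia: Lia black — skip
    Dee black
  Ben black
  Nia gray
  Nia black
Omar black
Every edge goes to a white or black vertex — no back edge, so the graph is acyclic.

No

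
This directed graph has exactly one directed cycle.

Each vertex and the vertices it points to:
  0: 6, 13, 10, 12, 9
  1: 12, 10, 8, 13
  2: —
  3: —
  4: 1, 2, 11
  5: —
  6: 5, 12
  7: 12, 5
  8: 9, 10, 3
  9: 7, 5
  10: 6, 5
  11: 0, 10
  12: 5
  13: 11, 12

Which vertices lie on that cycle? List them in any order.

DFS with gray/black marking from 11:
11 gray
  0 gray
    6 gray
      5 gray
      5 black
      12 gray
        12→5: 5 black — skip
      12 black
    6 black
    13 gray
      13→11: 11 is gray → back edge
Back edge closes the cycle 11 → 0 → 13 → 11; its vertices are {0, 11, 13}.

0, 11, 13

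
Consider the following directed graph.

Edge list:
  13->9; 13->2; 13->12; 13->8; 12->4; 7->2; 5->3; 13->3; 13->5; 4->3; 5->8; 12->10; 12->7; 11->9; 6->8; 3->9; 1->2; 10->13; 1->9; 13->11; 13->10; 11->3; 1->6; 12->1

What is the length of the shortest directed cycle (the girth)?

2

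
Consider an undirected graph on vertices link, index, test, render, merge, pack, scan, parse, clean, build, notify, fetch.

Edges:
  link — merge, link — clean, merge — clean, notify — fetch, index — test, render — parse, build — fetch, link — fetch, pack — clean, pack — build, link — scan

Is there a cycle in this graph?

DFS, tracking each vertex's parent; an edge to a visited non-parent vertex closes a cycle.
Start from render:
visit render (parent –)
  visit parse (parent render)
    parse–render: parent, skip
visit link (parent –)
  visit clean (parent link)
    visit merge (parent clean)
      merge–clean: parent, skip
      merge–link: link visited and ≠ parent → cycle
Cycle: link – clean – merge – link.

Yes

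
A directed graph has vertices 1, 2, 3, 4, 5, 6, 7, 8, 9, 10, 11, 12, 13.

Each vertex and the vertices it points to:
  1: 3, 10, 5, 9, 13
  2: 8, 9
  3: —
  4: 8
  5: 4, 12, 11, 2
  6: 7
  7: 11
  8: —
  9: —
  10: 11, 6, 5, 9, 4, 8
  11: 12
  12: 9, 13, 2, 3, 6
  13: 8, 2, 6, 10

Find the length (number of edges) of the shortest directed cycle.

4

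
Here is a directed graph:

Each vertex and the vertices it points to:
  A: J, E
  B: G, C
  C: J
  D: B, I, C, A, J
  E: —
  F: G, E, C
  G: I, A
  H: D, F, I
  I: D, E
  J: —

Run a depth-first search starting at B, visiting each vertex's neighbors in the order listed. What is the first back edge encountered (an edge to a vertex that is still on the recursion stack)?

DFS from B (visiting each vertex's neighbors in the order listed); mark gray on enter, black on exit:
B gray
  G gray
    I gray
      D gray
        D→B: B is gray → back edge
First back edge: D → B.

D→B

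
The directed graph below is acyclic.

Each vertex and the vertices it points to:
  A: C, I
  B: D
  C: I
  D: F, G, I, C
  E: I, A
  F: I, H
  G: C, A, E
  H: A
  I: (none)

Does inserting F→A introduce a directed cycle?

Adding F→A creates a cycle iff A can already reach F.
Explore from A: no path reaches F. The graph stays acyclic.

No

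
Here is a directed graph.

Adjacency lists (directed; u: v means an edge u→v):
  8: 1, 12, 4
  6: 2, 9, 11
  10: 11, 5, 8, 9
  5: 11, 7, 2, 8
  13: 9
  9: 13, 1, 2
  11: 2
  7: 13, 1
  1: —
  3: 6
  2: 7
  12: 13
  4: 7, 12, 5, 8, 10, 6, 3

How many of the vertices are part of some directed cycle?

A vertex is on a directed cycle iff it belongs to a strongly connected component of size ≥ 2 (or has a self-loop).
The vertices on cycles are {2, 4, 5, 7, 8, 9, 10, 13} — 8 in total.

8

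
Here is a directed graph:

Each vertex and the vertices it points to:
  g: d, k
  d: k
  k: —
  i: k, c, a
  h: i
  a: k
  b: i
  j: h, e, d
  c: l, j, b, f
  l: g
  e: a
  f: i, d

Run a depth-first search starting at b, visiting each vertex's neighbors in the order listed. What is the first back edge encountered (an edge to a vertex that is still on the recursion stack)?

h->i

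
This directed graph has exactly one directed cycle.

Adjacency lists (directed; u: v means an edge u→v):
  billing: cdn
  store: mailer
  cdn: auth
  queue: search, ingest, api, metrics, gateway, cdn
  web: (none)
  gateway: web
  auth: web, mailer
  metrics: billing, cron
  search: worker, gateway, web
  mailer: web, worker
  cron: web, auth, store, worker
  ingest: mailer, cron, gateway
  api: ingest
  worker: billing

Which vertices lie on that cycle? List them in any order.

cdn, auth, mailer, worker, billing

DFS with gray/black marking from billing:
billing gray
  cdn gray
    auth gray
      web gray
      web black
      mailer gray
        mailer→web: web black — skip
        worker gray
          worker→billing: billing is gray → back edge
Back edge closes the cycle billing → cdn → auth → mailer → worker → billing; its vertices are {cdn, auth, mailer, worker, billing}.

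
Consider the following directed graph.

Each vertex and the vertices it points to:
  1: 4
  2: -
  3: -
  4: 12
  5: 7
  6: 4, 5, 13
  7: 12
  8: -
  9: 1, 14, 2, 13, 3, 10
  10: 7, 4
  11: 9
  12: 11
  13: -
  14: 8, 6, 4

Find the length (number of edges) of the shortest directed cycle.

For each vertex v, BFS finds the shortest path from v back to v.
The shortest such closed walk is 11 → 9 → 14 → 4 → 12 → 11, length 5.

5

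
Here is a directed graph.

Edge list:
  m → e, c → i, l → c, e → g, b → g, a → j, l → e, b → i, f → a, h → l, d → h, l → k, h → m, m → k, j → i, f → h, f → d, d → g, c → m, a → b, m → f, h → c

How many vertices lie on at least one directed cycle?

6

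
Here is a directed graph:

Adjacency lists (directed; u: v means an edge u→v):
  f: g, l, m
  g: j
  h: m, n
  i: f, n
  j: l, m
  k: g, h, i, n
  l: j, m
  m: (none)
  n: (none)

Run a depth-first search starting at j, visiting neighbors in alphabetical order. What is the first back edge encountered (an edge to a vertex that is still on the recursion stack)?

DFS from j (visiting neighbors in alphabetical order); mark gray on enter, black on exit:
j gray
  l gray
    l→j: j is gray → back edge
First back edge: l → j.

l->j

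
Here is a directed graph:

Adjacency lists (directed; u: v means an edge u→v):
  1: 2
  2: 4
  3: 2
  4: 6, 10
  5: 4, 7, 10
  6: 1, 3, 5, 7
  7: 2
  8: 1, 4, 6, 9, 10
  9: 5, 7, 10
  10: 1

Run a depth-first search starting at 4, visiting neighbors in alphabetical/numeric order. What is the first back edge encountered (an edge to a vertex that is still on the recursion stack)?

DFS from 4 (visiting neighbors in alphabetical/numeric order); mark gray on enter, black on exit:
4 gray
  6 gray
    1 gray
      2 gray
        2→4: 4 is gray → back edge
First back edge: 2 → 4.

2->4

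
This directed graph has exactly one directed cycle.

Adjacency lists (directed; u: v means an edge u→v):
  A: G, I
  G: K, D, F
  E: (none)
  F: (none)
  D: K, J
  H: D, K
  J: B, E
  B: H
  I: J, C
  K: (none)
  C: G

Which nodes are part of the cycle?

DFS with gray/black marking from J:
J gray
  B gray
    H gray
      D gray
        K gray
        K black
        D→J: J is gray → back edge
Back edge closes the cycle J → B → H → D → J; its vertices are {B, D, H, J}.

B, D, H, J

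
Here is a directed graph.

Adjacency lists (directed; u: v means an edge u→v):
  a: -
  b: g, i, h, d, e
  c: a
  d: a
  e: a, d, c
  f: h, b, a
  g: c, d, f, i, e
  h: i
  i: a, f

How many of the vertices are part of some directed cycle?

5

A vertex is on a directed cycle iff it belongs to a strongly connected component of size ≥ 2 (or has a self-loop).
The vertices on cycles are {b, f, g, h, i} — 5 in total.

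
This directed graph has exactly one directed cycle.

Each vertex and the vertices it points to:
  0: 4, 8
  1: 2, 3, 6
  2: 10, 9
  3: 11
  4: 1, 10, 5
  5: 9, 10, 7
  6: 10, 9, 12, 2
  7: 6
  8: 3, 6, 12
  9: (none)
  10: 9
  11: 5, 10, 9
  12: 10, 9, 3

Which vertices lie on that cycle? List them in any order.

3, 5, 6, 7, 11, 12

DFS with gray/black marking from 12:
12 gray
  10 gray
    9 gray
    9 black
  10 black
  12→9: 9 black — skip
  3 gray
    11 gray
      5 gray
        5→9: 9 black — skip
        5→10: 10 black — skip
        7 gray
          6 gray
            6→10: 10 black — skip
            6→9: 9 black — skip
            6→12: 12 is gray → back edge
Back edge closes the cycle 12 → 3 → 11 → 5 → 7 → 6 → 12; its vertices are {3, 5, 6, 7, 11, 12}.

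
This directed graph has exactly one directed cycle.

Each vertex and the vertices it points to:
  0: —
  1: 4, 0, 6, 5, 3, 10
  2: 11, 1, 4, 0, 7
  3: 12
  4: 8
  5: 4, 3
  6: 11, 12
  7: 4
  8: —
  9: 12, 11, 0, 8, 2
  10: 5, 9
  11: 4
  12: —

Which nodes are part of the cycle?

DFS with gray/black marking from 1:
1 gray
  4 gray
    8 gray
    8 black
  4 black
  0 gray
  0 black
  6 gray
    11 gray
      11→4: 4 black — skip
    11 black
    12 gray
    12 black
  6 black
  5 gray
    5→4: 4 black — skip
    3 gray
      3→12: 12 black — skip
    3 black
  5 black
  1→3: 3 black — skip
  10 gray
    10→5: 5 black — skip
    9 gray
      9→12: 12 black — skip
      9→11: 11 black — skip
      9→0: 0 black — skip
      9→8: 8 black — skip
      2 gray
        2→11: 11 black — skip
        2→1: 1 is gray → back edge
Back edge closes the cycle 1 → 10 → 9 → 2 → 1; its vertices are {1, 2, 9, 10}.

1, 2, 9, 10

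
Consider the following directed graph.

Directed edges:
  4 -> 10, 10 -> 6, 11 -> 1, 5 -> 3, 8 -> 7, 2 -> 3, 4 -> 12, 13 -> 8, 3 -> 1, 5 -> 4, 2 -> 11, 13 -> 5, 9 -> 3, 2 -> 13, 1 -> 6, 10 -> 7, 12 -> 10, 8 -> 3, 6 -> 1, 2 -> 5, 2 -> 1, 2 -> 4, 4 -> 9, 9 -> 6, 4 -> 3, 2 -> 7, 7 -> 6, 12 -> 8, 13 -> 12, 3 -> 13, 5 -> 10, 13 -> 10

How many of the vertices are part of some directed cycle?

A vertex is on a directed cycle iff it belongs to a strongly connected component of size ≥ 2 (or has a self-loop).
The vertices on cycles are {1, 3, 4, 5, 6, 8, 9, 12, 13} — 9 in total.

9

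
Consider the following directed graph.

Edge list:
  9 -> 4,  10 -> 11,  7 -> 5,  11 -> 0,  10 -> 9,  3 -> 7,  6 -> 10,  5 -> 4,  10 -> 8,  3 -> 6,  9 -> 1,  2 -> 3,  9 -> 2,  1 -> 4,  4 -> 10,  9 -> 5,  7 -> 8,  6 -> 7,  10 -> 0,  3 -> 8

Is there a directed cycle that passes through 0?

0 lies on a cycle iff there is a path from 0 back to itself.
Exploring from 0, it never reaches itself; equivalently, its strongly connected component is a singleton.

No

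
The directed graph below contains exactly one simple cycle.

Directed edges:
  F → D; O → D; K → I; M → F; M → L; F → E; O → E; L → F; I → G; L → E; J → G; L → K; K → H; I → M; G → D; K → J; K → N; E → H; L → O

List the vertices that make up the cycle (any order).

DFS with gray/black marking from K:
K gray
  N gray
  N black
  H gray
  H black
  J gray
    G gray
      D gray
      D black
    G black
  J black
  I gray
    M gray
      L gray
        F gray
          E gray
            E→H: H black — skip
          E black
          F→D: D black — skip
        F black
        L→E: E black — skip
        O gray
          O→E: E black — skip
          O→D: D black — skip
        O black
        L→K: K is gray → back edge
Back edge closes the cycle K → I → M → L → K; its vertices are {I, K, L, M}.

I, K, L, M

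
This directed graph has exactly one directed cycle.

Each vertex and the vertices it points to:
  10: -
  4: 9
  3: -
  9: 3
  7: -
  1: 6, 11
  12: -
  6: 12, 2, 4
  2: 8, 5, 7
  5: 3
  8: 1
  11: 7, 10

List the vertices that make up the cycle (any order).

1, 2, 6, 8

DFS with gray/black marking from 1:
1 gray
  6 gray
    12 gray
    12 black
    2 gray
      8 gray
        8→1: 1 is gray → back edge
Back edge closes the cycle 1 → 6 → 2 → 8 → 1; its vertices are {1, 2, 6, 8}.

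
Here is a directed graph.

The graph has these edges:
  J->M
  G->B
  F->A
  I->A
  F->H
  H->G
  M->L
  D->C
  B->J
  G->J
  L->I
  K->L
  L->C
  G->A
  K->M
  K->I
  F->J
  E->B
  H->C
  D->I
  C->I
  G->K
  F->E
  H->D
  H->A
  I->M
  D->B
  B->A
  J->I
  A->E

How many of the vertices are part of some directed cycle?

8

A vertex is on a directed cycle iff it belongs to a strongly connected component of size ≥ 2 (or has a self-loop).
The vertices on cycles are {A, B, C, E, I, J, L, M} — 8 in total.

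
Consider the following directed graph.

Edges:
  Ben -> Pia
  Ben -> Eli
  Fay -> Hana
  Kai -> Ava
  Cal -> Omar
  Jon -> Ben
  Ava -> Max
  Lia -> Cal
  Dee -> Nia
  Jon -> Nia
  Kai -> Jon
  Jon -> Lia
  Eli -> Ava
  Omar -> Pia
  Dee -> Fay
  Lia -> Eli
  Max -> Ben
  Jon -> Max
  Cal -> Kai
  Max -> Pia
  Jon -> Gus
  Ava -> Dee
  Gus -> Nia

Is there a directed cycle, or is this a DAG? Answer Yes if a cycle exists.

Yes

DFS with white/gray/black marking, starting from Hana:
Hana gray
Hana black
Max gray
  Pia gray
  Pia black
  Ben gray
    Eli gray
      Ava gray
        Dee gray
          Nia gray
          Nia black
          Fay gray
            Fay→Hana: Hana black — skip
          Fay black
        Dee black
        Ava→Max: Max is gray → back edge
Back edge found, so a cycle exists: Max → Ben → Eli → Ava → Max.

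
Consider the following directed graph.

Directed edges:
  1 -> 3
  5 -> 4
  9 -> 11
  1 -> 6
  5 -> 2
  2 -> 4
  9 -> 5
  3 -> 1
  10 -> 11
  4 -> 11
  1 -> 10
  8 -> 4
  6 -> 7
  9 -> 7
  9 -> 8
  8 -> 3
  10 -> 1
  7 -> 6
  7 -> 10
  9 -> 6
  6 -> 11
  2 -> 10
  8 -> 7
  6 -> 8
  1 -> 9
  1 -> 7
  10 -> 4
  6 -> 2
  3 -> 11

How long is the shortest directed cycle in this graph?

2

For each vertex v, BFS finds the shortest path from v back to v.
The shortest such closed walk is 3 → 1 → 3, length 2.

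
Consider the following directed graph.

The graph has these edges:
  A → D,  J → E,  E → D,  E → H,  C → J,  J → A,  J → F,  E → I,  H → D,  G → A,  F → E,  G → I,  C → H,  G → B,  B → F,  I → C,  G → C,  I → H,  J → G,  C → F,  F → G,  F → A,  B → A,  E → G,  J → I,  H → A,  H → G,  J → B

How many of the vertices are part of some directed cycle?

8

A vertex is on a directed cycle iff it belongs to a strongly connected component of size ≥ 2 (or has a self-loop).
The vertices on cycles are {B, C, E, F, G, H, I, J} — 8 in total.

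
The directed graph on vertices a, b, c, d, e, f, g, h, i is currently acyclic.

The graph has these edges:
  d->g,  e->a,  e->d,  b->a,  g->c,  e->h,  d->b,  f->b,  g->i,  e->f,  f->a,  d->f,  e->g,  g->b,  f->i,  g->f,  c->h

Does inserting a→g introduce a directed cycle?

Yes

Adding a→g creates a cycle iff g can already reach a.
Path from g: g → f → a.
So g → … → a → g is a cycle.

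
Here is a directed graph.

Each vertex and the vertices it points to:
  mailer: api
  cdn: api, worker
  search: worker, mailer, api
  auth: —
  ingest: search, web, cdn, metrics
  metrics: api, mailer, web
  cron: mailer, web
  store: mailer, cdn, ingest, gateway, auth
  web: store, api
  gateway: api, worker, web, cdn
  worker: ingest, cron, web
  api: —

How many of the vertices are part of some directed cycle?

9

A vertex is on a directed cycle iff it belongs to a strongly connected component of size ≥ 2 (or has a self-loop).
The vertices on cycles are {cdn, web, cron, store, ingest, search, worker, gateway, metrics} — 9 in total.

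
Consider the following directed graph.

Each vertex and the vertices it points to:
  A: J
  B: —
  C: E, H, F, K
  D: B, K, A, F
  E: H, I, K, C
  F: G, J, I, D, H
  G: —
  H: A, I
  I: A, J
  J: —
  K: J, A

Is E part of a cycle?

Yes

E is on a cycle iff E can reach itself via ≥1 edge.
E → C → E — yes.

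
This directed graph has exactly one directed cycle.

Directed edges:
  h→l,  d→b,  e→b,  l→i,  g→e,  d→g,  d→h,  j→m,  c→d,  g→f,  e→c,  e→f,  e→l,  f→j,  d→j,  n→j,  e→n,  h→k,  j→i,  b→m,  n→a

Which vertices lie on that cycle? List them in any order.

c, d, e, g

DFS with gray/black marking from d:
d gray
  h gray
    l gray
      i gray
      i black
    l black
    k gray
    k black
  h black
  j gray
    j→i: i black — skip
    m gray
    m black
  j black
  g gray
    e gray
      f gray
        f→j: j black — skip
      f black
      e→l: l black — skip
      n gray
        n→j: j black — skip
        a gray
        a black
      n black
      b gray
        b→m: m black — skip
      b black
      c gray
        c→d: d is gray → back edge
Back edge closes the cycle d → g → e → c → d; its vertices are {c, d, e, g}.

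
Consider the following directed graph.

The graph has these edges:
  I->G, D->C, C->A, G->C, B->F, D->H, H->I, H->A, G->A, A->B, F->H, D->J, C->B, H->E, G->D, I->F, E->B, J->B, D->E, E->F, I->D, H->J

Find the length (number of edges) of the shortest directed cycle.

3

For each vertex v, BFS finds the shortest path from v back to v.
The shortest such closed walk is I → F → H → I, length 3.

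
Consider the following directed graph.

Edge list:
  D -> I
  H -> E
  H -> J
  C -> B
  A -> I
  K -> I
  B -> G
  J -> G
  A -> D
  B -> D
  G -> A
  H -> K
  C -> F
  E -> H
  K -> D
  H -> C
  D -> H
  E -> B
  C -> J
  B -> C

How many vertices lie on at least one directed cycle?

9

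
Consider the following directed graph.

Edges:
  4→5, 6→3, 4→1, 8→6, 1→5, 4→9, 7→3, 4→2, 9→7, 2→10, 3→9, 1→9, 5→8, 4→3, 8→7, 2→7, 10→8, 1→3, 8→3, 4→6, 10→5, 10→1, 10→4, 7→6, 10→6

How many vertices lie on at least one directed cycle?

A vertex is on a directed cycle iff it belongs to a strongly connected component of size ≥ 2 (or has a self-loop).
The vertices on cycles are {2, 3, 4, 6, 7, 9, 10} — 7 in total.

7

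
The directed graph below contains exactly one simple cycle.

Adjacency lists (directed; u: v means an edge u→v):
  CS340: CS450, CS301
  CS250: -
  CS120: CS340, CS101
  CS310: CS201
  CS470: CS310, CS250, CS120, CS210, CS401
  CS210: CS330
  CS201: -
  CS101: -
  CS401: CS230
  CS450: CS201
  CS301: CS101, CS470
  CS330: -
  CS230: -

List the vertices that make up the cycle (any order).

DFS with gray/black marking from CS470:
CS470 gray
  CS310 gray
    CS201 gray
    CS201 black
  CS310 black
  CS250 gray
  CS250 black
  CS120 gray
    CS340 gray
      CS450 gray
        CS450→CS201: CS201 black — skip
      CS450 black
      CS301 gray
        CS101 gray
        CS101 black
        CS301→CS470: CS470 is gray → back edge
Back edge closes the cycle CS470 → CS120 → CS340 → CS301 → CS470; its vertices are {CS120, CS301, CS340, CS470}.

CS120, CS301, CS340, CS470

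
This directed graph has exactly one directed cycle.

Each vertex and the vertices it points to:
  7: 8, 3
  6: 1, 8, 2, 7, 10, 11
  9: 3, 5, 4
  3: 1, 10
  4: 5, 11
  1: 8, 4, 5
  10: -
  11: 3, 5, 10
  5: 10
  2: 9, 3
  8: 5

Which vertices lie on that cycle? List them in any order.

DFS with gray/black marking from 1:
1 gray
  8 gray
    5 gray
      10 gray
      10 black
    5 black
  8 black
  4 gray
    4→5: 5 black — skip
    11 gray
      3 gray
        3→1: 1 is gray → back edge
Back edge closes the cycle 1 → 4 → 11 → 3 → 1; its vertices are {1, 3, 4, 11}.

1, 3, 4, 11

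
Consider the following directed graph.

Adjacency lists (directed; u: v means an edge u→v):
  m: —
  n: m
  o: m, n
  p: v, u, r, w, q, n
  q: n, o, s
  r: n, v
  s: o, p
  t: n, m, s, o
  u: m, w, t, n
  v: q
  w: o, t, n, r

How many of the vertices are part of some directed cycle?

8

A vertex is on a directed cycle iff it belongs to a strongly connected component of size ≥ 2 (or has a self-loop).
The vertices on cycles are {p, q, r, s, t, u, v, w} — 8 in total.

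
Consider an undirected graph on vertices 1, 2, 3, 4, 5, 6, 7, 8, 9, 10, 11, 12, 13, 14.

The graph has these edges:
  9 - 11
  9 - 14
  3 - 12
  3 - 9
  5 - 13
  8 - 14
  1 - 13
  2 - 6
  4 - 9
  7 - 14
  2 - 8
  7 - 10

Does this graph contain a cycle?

DFS, tracking each vertex's parent; an edge to a visited non-parent vertex closes a cycle.
Start from 8:
visit 8 (parent –)
  visit 14 (parent 8)
    visit 7 (parent 14)
      visit 10 (parent 7)
        10–7: parent, skip
      7–14: parent, skip
    14–8: parent, skip
    visit 9 (parent 14)
      9–14: parent, skip
      visit 4 (parent 9)
        4–9: parent, skip
      visit 11 (parent 9)
        11–9: parent, skip
      visit 3 (parent 9)
        visit 12 (parent 3)
          12–3: parent, skip
        3–9: parent, skip
  visit 2 (parent 8)
    2–8: parent, skip
    visit 6 (parent 2)
      6–2: parent, skip
visit 1 (parent –)
  visit 13 (parent 1)
    visit 5 (parent 13)
      5–13: parent, skip
    13–1: parent, skip
No non-parent visited neighbor found — the graph is a forest.

No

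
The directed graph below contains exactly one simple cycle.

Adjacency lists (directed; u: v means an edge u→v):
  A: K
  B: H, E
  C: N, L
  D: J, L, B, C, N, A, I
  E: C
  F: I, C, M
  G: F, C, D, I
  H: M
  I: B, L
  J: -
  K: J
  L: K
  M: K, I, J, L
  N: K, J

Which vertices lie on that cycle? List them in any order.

B, H, I, M

DFS with gray/black marking from B:
B gray
  H gray
    M gray
      K gray
        J gray
        J black
      K black
      I gray
        I→B: B is gray → back edge
Back edge closes the cycle B → H → M → I → B; its vertices are {B, H, I, M}.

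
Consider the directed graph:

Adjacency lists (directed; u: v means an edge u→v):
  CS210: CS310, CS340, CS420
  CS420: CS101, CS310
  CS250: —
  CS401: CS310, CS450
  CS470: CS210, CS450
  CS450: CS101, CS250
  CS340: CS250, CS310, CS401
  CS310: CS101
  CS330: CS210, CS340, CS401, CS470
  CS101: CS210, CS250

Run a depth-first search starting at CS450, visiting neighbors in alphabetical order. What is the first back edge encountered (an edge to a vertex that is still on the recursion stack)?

CS310->CS101

DFS from CS450 (visiting neighbors in alphabetical order); mark gray on enter, black on exit:
CS450 gray
  CS101 gray
    CS210 gray
      CS310 gray
        CS310→CS101: CS101 is gray → back edge
First back edge: CS310 → CS101.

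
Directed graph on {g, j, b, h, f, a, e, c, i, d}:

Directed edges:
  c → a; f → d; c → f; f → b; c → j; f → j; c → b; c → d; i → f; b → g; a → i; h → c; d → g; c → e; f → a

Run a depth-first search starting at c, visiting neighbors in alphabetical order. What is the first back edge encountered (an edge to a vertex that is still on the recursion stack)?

f→a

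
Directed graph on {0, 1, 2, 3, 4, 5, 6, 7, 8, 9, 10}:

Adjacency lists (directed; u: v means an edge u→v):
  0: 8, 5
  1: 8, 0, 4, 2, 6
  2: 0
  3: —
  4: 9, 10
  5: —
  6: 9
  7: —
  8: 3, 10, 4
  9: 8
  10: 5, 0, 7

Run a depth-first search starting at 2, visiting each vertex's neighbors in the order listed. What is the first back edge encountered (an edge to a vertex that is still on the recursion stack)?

10->0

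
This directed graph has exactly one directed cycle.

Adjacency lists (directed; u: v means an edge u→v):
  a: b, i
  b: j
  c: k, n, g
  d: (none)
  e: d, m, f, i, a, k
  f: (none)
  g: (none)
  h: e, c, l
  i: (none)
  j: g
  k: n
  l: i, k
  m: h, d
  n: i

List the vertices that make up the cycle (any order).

e, h, m

DFS with gray/black marking from e:
e gray
  d gray
  d black
  m gray
    h gray
      h→e: e is gray → back edge
Back edge closes the cycle e → m → h → e; its vertices are {e, h, m}.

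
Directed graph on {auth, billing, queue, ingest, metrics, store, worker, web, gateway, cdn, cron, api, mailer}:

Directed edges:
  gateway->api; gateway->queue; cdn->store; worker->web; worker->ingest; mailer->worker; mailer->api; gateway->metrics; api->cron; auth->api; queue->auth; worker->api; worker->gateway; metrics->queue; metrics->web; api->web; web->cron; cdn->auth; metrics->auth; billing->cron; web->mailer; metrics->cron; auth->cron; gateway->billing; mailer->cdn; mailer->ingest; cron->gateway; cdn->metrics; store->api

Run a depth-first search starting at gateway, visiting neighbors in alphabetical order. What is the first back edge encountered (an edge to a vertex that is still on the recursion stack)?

cron→gateway

DFS from gateway (visiting neighbors in alphabetical order); mark gray on enter, black on exit:
gateway gray
  api gray
    cron gray
      cron→gateway: gateway is gray → back edge
First back edge: cron → gateway.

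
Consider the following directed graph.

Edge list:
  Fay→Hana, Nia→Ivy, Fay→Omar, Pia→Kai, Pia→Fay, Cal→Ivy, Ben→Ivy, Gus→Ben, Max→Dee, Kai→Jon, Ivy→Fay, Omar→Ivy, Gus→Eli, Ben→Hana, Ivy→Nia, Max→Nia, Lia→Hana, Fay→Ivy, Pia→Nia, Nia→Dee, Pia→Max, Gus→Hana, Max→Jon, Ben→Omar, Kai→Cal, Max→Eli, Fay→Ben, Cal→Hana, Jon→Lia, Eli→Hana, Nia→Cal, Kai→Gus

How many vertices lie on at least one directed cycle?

6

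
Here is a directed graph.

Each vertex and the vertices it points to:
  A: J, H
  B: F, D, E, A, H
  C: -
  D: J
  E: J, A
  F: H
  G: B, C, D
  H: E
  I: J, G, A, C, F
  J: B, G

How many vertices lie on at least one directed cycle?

A vertex is on a directed cycle iff it belongs to a strongly connected component of size ≥ 2 (or has a self-loop).
The vertices on cycles are {A, B, D, E, F, G, H, J} — 8 in total.

8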